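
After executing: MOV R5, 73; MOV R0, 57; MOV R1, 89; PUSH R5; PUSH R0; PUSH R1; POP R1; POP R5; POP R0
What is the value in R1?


Stack trace (top is rightmost):
  MOV R5, 73  → R5 = 73
  MOV R0, 57  → R0 = 57
  MOV R1, 89  → R1 = 89
  PUSH R5  → stack: [73]
  PUSH R0  → stack: [73, 57]
  PUSH R1  → stack: [73, 57, 89]
  POP R1  → R1 = 89, stack: [73, 57]
  POP R5  → R5 = 57, stack: [73]
  POP R0  → R0 = 73, stack: []
Final: R1 = 89

89


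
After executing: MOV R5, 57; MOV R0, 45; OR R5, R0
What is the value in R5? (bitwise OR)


Register state trace:
  MOV R5, 57  → R5 = 57 (0b00111001)
  MOV R0, 45  → R0 = 45 (0b00101101)
  OR R5, R0   → R5 = 57 OR 45 = 61 (0b00111101)
Final: R5 = 61

61


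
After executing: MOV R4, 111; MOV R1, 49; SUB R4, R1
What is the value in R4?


Register state trace:
  MOV R4, 111  → R4 = 111
  MOV R1, 49  → R1 = 49
  SUB R4, R1  → R4 = 111 - 49 = 62
Final: R4 = 62

62


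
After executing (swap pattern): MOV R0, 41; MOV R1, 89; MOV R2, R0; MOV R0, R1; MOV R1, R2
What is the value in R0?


Register state trace (swap pattern):
  MOV R0, 41  → R0 = 41
  MOV R1, 89  → R1 = 89
  MOV R2, R0  → R2 = 41  (save R0)
  MOV R0, R1  → R0 = 89  (R0 gets R1's value)
  MOV R1, R2  → R1 = 41  (R1 gets saved value)
Final: R0 = 89

89


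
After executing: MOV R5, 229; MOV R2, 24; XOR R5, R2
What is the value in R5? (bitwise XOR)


Register state trace:
  MOV R5, 229  → R5 = 229 (0b11100101)
  MOV R2, 24  → R2 = 24 (0b00011000)
  XOR R5, R2  → R5 = 229 XOR 24 = 253 (0b11111101)
Final: R5 = 253

253


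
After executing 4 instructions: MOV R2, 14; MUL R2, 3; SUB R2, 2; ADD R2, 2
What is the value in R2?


Register state trace:
  MOV R2, 14  → R2 = 14
  MUL R2, 3  → R2 = 14 * 3 = 42
  SUB R2, 2  → R2 = 42 - 2 = 40
  ADD R2, 2  → R2 = 40 + 2 = 42
Final: R2 = 42

42


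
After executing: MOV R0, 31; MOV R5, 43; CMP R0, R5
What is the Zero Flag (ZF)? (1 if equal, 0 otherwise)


Register state trace:
  MOV R0, 31  → R0 = 31
  MOV R5, 43  → R5 = 43
  CMP R0, R5  → computes 31 - 43 = -12
  Result is nonzero, so values are not equal
ZF = 0

0


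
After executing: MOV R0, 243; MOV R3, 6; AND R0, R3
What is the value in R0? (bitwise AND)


Register state trace:
  MOV R0, 243  → R0 = 243 (0b11110011)
  MOV R3, 6  → R3 = 6 (0b00000110)
  AND R0, R3  → R0 = 243 AND 6 = 2 (0b00000010)
Final: R0 = 2

2


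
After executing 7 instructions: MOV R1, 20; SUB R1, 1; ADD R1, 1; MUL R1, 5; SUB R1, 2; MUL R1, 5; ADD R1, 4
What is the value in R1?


Register state trace:
  MOV R1, 20  → R1 = 20
  SUB R1, 1  → R1 = 20 - 1 = 19
  ADD R1, 1  → R1 = 19 + 1 = 20
  MUL R1, 5  → R1 = 20 * 5 = 100
  SUB R1, 2  → R1 = 100 - 2 = 98
  MUL R1, 5  → R1 = 98 * 5 = 490
  ADD R1, 4  → R1 = 490 + 4 = 494
Final: R1 = 494

494


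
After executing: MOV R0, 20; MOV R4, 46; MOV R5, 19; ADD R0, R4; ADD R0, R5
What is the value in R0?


Register state trace:
  MOV R0, 20  → R0 = 20
  MOV R4, 46  → R4 = 46
  MOV R5, 19  → R5 = 19
  ADD R0, R4  → R0 = 20 + 46 = 66
  ADD R0, R5  → R0 = 66 + 19 = 85
Final: R0 = 85

85


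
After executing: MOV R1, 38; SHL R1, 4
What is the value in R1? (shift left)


Register state trace:
  MOV R1, 38  → R1 = 38
  SHL R1, 4  → R1 = 38 << 4 = 38 * 2^4 = 608
Final: R1 = 608

608


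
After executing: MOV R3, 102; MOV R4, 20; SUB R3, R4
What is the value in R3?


Register state trace:
  MOV R3, 102  → R3 = 102
  MOV R4, 20  → R4 = 20
  SUB R3, R4  → R3 = 102 - 20 = 82
Final: R3 = 82

82


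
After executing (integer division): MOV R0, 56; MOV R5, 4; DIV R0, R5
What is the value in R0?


Register state trace:
  MOV R0, 56  → R0 = 56
  MOV R5, 4  → R5 = 4
  DIV R0, R5  → R0 = 56 // 4 = 14
Final: R0 = 14

14


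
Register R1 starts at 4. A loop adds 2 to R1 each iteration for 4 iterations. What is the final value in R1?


Starting value: R1 = 4
  Iter 1: R1 = 4 + 2 = 6
  Iter 2: R1 = 6 + 2 = 8
  Iter 3: R1 = 8 + 2 = 10
  Iter 4: R1 = 10 + 2 = 12
Final: R1 = 12

12


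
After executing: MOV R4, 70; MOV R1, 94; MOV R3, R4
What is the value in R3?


Register state trace:
  MOV R4, 70  → R4 = 70
  MOV R1, 94  → R1 = 94
  MOV R3, R4  → R3 = 70
Final: R3 = 70

70


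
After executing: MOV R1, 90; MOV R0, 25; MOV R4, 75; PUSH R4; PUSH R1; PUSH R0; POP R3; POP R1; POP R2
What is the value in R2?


Stack trace (top is rightmost):
  MOV R1, 90  → R1 = 90
  MOV R0, 25  → R0 = 25
  MOV R4, 75  → R4 = 75
  PUSH R4  → stack: [75]
  PUSH R1  → stack: [75, 90]
  PUSH R0  → stack: [75, 90, 25]
  POP R3  → R3 = 25, stack: [75, 90]
  POP R1  → R1 = 90, stack: [75]
  POP R2  → R2 = 75, stack: []
Final: R2 = 75

75


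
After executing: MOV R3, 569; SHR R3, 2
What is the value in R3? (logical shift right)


Register state trace:
  MOV R3, 569  → R3 = 569
  SHR R3, 2  → R3 = 569 >> 2 = 569 // 2^2 = 142
Final: R3 = 142

142


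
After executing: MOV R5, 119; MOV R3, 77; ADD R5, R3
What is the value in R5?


Register state trace:
  MOV R5, 119  → R5 = 119
  MOV R3, 77  → R3 = 77
  ADD R5, R3  → R5 = 119 + 77 = 196
Final: R5 = 196

196


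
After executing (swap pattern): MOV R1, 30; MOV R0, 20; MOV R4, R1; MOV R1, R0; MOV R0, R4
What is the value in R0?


Register state trace (swap pattern):
  MOV R1, 30  → R1 = 30
  MOV R0, 20  → R0 = 20
  MOV R4, R1  → R4 = 30  (save R1)
  MOV R1, R0  → R1 = 20  (R1 gets R0's value)
  MOV R0, R4  → R0 = 30  (R0 gets saved value)
Final: R0 = 30

30


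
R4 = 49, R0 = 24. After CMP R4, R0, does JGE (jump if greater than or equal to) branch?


Trace:
  R4 = 49, R0 = 24
  CMP R4, R0  → compares 49 vs 24
  JGE checks: is 49 greater than or equal to 24?
  49 > 24, so condition is true
Branch taken: Yes

Yes


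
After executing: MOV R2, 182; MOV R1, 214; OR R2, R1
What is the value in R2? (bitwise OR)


Register state trace:
  MOV R2, 182  → R2 = 182 (0b10110110)
  MOV R1, 214  → R1 = 214 (0b11010110)
  OR R2, R1   → R2 = 182 OR 214 = 246 (0b11110110)
Final: R2 = 246

246


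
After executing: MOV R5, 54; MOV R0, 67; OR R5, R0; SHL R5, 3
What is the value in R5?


Register state trace:
  MOV R5, 54  → R5 = 54 (0b00110110)
  MOV R0, 67  → R0 = 67 (0b01000011)
  OR R5, R0  → R5 = 54 OR 67 = 119 (0b01110111)
  SHL R5, 3  → R5 = 119 << 3 = 952
Final: R5 = 952

952


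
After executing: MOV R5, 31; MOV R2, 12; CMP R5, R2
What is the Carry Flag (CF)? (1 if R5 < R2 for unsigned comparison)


Register state trace:
  MOV R5, 31  → R5 = 31
  MOV R2, 12  → R2 = 12
  CMP R5, R2  → unsigned 31 - 12: no borrow
  31 >= 12, so CF = 0
CF = 0

0


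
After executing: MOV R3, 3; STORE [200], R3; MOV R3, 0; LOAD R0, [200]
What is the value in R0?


Register and memory trace:
  MOV R3, 3  → R3 = 3
  STORE [200], R3  → mem[200] = 3
  MOV R3, 0  → R3 = 0
  LOAD R0, [200]  → R0 = mem[200] = 3
Final: R0 = 3

3


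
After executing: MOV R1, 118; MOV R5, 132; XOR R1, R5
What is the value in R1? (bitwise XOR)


Register state trace:
  MOV R1, 118  → R1 = 118 (0b01110110)
  MOV R5, 132  → R5 = 132 (0b10000100)
  XOR R1, R5  → R1 = 118 XOR 132 = 242 (0b11110010)
Final: R1 = 242

242


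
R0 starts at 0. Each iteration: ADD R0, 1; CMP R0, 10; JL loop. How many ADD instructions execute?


Loop trace (R0 starts at 0, target 10, step 1):
  ADD #1: R0 = 0 + 1 = 1  → 1 < 10, loop
  ADD #2: R0 = 1 + 1 = 2  → 2 < 10, loop
  ADD #3: R0 = 2 + 1 = 3  → 3 < 10, loop
  ADD #4: R0 = 3 + 1 = 4  → 4 < 10, loop
  ADD #5: R0 = 4 + 1 = 5  → 5 < 10, loop
  ADD #6: R0 = 5 + 1 = 6  → 6 < 10, loop
  ADD #7: R0 = 6 + 1 = 7  → 7 < 10, loop
  ADD #8: R0 = 7 + 1 = 8  → 8 < 10, loop
  ADD #9: R0 = 8 + 1 = 9  → 9 < 10, loop
  ADD #10: R0 = 9 + 1 = 10  → 10 >= 10, exit
Total ADD instructions: 10

10


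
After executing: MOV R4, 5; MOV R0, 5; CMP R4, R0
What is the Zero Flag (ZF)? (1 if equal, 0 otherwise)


Register state trace:
  MOV R4, 5  → R4 = 5
  MOV R0, 5  → R0 = 5
  CMP R4, R0  → computes 5 - 5 = 0
  Result is zero, so values are equal
ZF = 1

1


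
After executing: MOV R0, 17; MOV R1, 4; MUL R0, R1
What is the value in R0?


Register state trace:
  MOV R0, 17  → R0 = 17
  MOV R1, 4  → R1 = 4
  MUL R0, R1  → R0 = 17 * 4 = 68
Final: R0 = 68

68


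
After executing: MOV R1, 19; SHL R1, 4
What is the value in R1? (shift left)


Register state trace:
  MOV R1, 19  → R1 = 19
  SHL R1, 4  → R1 = 19 << 4 = 19 * 2^4 = 304
Final: R1 = 304

304


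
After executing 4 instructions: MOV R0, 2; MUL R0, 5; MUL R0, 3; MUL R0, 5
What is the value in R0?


Register state trace:
  MOV R0, 2  → R0 = 2
  MUL R0, 5  → R0 = 2 * 5 = 10
  MUL R0, 3  → R0 = 10 * 3 = 30
  MUL R0, 5  → R0 = 30 * 5 = 150
Final: R0 = 150

150


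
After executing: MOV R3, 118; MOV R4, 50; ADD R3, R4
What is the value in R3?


Register state trace:
  MOV R3, 118  → R3 = 118
  MOV R4, 50  → R4 = 50
  ADD R3, R4  → R3 = 118 + 50 = 168
Final: R3 = 168

168


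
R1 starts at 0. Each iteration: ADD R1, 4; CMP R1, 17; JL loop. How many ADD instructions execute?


Loop trace (R1 starts at 0, target 17, step 4):
  ADD #1: R1 = 0 + 4 = 4  → 4 < 17, loop
  ADD #2: R1 = 4 + 4 = 8  → 8 < 17, loop
  ADD #3: R1 = 8 + 4 = 12  → 12 < 17, loop
  ADD #4: R1 = 12 + 4 = 16  → 16 < 17, loop
  ADD #5: R1 = 16 + 4 = 20  → 20 >= 17, exit
Total ADD instructions: 5

5


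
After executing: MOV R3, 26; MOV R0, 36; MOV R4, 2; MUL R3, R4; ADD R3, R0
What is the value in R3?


Register state trace:
  MOV R3, 26  → R3 = 26
  MOV R0, 36  → R0 = 36
  MOV R4, 2  → R4 = 2
  MUL R3, R4  → R3 = 26 * 2 = 52
  ADD R3, R0  → R3 = 52 + 36 = 88
Final: R3 = 88

88


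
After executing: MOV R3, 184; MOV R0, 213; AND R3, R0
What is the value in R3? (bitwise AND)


Register state trace:
  MOV R3, 184  → R3 = 184 (0b10111000)
  MOV R0, 213  → R0 = 213 (0b11010101)
  AND R3, R0  → R3 = 184 AND 213 = 144 (0b10010000)
Final: R3 = 144

144


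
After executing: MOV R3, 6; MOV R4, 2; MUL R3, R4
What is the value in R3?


Register state trace:
  MOV R3, 6  → R3 = 6
  MOV R4, 2  → R4 = 2
  MUL R3, R4  → R3 = 6 * 2 = 12
Final: R3 = 12

12


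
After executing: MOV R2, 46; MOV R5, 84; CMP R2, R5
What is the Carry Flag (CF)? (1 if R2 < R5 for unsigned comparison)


Register state trace:
  MOV R2, 46  → R2 = 46
  MOV R5, 84  → R5 = 84
  CMP R2, R5  → unsigned 46 - 84: borrow occurs
  46 < 84, so CF = 1
CF = 1

1


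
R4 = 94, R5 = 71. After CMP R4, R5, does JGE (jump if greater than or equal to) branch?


Trace:
  R4 = 94, R5 = 71
  CMP R4, R5  → compares 94 vs 71
  JGE checks: is 94 greater than or equal to 71?
  94 > 71, so condition is true
Branch taken: Yes

Yes


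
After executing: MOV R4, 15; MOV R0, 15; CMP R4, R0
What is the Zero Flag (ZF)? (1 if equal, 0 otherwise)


Register state trace:
  MOV R4, 15  → R4 = 15
  MOV R0, 15  → R0 = 15
  CMP R4, R0  → computes 15 - 15 = 0
  Result is zero, so values are equal
ZF = 1

1


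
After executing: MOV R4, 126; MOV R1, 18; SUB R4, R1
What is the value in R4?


Register state trace:
  MOV R4, 126  → R4 = 126
  MOV R1, 18  → R1 = 18
  SUB R4, R1  → R4 = 126 - 18 = 108
Final: R4 = 108

108


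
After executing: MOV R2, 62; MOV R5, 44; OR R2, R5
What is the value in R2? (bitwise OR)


Register state trace:
  MOV R2, 62  → R2 = 62 (0b00111110)
  MOV R5, 44  → R5 = 44 (0b00101100)
  OR R2, R5   → R2 = 62 OR 44 = 62 (0b00111110)
Final: R2 = 62

62


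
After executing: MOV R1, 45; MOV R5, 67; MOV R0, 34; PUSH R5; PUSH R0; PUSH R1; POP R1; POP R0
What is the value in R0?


Stack trace (top is rightmost):
  MOV R1, 45  → R1 = 45
  MOV R5, 67  → R5 = 67
  MOV R0, 34  → R0 = 34
  PUSH R5  → stack: [67]
  PUSH R0  → stack: [67, 34]
  PUSH R1  → stack: [67, 34, 45]
  POP R1  → R1 = 45, stack: [67, 34]
  POP R0  → R0 = 34, stack: [67]
Final: R0 = 34

34


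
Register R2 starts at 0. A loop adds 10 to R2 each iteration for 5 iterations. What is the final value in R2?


Starting value: R2 = 0
  Iter 1: R2 = 0 + 10 = 10
  Iter 2: R2 = 10 + 10 = 20
  Iter 3: R2 = 20 + 10 = 30
  Iter 4: R2 = 30 + 10 = 40
  Iter 5: R2 = 40 + 10 = 50
Final: R2 = 50

50


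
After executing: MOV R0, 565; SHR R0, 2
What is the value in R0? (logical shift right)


Register state trace:
  MOV R0, 565  → R0 = 565
  SHR R0, 2  → R0 = 565 >> 2 = 565 // 2^2 = 141
Final: R0 = 141

141


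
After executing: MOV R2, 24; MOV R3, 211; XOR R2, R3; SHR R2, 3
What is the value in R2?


Register state trace:
  MOV R2, 24  → R2 = 24 (0b00011000)
  MOV R3, 211  → R3 = 211 (0b11010011)
  XOR R2, R3  → R2 = 24 XOR 211 = 203 (0b11001011)
  SHR R2, 3  → R2 = 203 >> 3 = 25
Final: R2 = 25

25


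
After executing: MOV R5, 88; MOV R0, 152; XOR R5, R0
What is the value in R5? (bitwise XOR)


Register state trace:
  MOV R5, 88  → R5 = 88 (0b01011000)
  MOV R0, 152  → R0 = 152 (0b10011000)
  XOR R5, R0  → R5 = 88 XOR 152 = 192 (0b11000000)
Final: R5 = 192

192


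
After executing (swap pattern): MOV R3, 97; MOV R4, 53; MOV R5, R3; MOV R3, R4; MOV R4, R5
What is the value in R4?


Register state trace (swap pattern):
  MOV R3, 97  → R3 = 97
  MOV R4, 53  → R4 = 53
  MOV R5, R3  → R5 = 97  (save R3)
  MOV R3, R4  → R3 = 53  (R3 gets R4's value)
  MOV R4, R5  → R4 = 97  (R4 gets saved value)
Final: R4 = 97

97


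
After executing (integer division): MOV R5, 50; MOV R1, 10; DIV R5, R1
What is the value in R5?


Register state trace:
  MOV R5, 50  → R5 = 50
  MOV R1, 10  → R1 = 10
  DIV R5, R1  → R5 = 50 // 10 = 5
Final: R5 = 5

5


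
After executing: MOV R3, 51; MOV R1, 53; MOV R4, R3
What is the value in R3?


Register state trace:
  MOV R3, 51  → R3 = 51
  MOV R1, 53  → R1 = 53
  MOV R4, R3  → R4 = 51
Final: R3 = 51

51


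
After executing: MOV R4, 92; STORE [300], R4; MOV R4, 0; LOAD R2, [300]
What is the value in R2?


Register and memory trace:
  MOV R4, 92  → R4 = 92
  STORE [300], R4  → mem[300] = 92
  MOV R4, 0  → R4 = 0
  LOAD R2, [300]  → R2 = mem[300] = 92
Final: R2 = 92

92


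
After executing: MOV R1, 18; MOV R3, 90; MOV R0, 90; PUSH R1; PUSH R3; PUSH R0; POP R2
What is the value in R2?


Stack trace (top is rightmost):
  MOV R1, 18  → R1 = 18
  MOV R3, 90  → R3 = 90
  MOV R0, 90  → R0 = 90
  PUSH R1  → stack: [18]
  PUSH R3  → stack: [18, 90]
  PUSH R0  → stack: [18, 90, 90]
  POP R2  → R2 = 90, stack: [18, 90]
Final: R2 = 90

90


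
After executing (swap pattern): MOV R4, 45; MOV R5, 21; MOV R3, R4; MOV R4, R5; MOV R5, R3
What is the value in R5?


Register state trace (swap pattern):
  MOV R4, 45  → R4 = 45
  MOV R5, 21  → R5 = 21
  MOV R3, R4  → R3 = 45  (save R4)
  MOV R4, R5  → R4 = 21  (R4 gets R5's value)
  MOV R5, R3  → R5 = 45  (R5 gets saved value)
Final: R5 = 45

45


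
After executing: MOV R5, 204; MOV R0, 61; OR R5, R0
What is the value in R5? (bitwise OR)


Register state trace:
  MOV R5, 204  → R5 = 204 (0b11001100)
  MOV R0, 61  → R0 = 61 (0b00111101)
  OR R5, R0   → R5 = 204 OR 61 = 253 (0b11111101)
Final: R5 = 253

253


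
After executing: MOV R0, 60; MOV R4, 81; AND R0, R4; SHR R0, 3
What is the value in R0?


Register state trace:
  MOV R0, 60  → R0 = 60 (0b00111100)
  MOV R4, 81  → R4 = 81 (0b01010001)
  AND R0, R4  → R0 = 60 AND 81 = 16 (0b00010000)
  SHR R0, 3  → R0 = 16 >> 3 = 2
Final: R0 = 2

2


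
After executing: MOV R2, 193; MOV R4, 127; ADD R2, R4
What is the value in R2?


Register state trace:
  MOV R2, 193  → R2 = 193
  MOV R4, 127  → R4 = 127
  ADD R2, R4  → R2 = 193 + 127 = 320
Final: R2 = 320

320


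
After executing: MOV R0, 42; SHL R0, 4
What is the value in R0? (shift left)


Register state trace:
  MOV R0, 42  → R0 = 42
  SHL R0, 4  → R0 = 42 << 4 = 42 * 2^4 = 672
Final: R0 = 672

672


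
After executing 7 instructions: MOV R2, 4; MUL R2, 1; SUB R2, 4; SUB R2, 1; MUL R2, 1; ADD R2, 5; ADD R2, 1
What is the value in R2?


Register state trace:
  MOV R2, 4  → R2 = 4
  MUL R2, 1  → R2 = 4 * 1 = 4
  SUB R2, 4  → R2 = 4 - 4 = 0
  SUB R2, 1  → R2 = 0 - 1 = -1
  MUL R2, 1  → R2 = -1 * 1 = -1
  ADD R2, 5  → R2 = -1 + 5 = 4
  ADD R2, 1  → R2 = 4 + 1 = 5
Final: R2 = 5

5


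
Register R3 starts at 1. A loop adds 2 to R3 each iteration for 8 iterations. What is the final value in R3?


Starting value: R3 = 1
  Iter 1: R3 = 1 + 2 = 3
  Iter 2: R3 = 3 + 2 = 5
  Iter 3: R3 = 5 + 2 = 7
  Iter 4: R3 = 7 + 2 = 9
  Iter 5: R3 = 9 + 2 = 11
  Iter 6: R3 = 11 + 2 = 13
  Iter 7: R3 = 13 + 2 = 15
  Iter 8: R3 = 15 + 2 = 17
Final: R3 = 17

17


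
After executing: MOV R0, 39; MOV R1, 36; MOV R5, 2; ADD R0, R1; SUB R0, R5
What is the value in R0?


Register state trace:
  MOV R0, 39  → R0 = 39
  MOV R1, 36  → R1 = 36
  MOV R5, 2  → R5 = 2
  ADD R0, R1  → R0 = 39 + 36 = 75
  SUB R0, R5  → R0 = 75 - 2 = 73
Final: R0 = 73

73


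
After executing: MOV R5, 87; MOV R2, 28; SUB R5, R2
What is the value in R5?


Register state trace:
  MOV R5, 87  → R5 = 87
  MOV R2, 28  → R2 = 28
  SUB R5, R2  → R5 = 87 - 28 = 59
Final: R5 = 59

59


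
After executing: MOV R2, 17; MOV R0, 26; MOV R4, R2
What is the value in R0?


Register state trace:
  MOV R2, 17  → R2 = 17
  MOV R0, 26  → R0 = 26
  MOV R4, R2  → R4 = 17
Final: R0 = 26

26


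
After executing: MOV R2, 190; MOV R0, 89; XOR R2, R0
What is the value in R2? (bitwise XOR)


Register state trace:
  MOV R2, 190  → R2 = 190 (0b10111110)
  MOV R0, 89  → R0 = 89 (0b01011001)
  XOR R2, R0  → R2 = 190 XOR 89 = 231 (0b11100111)
Final: R2 = 231

231


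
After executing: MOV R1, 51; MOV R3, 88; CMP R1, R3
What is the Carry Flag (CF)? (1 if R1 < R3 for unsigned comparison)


Register state trace:
  MOV R1, 51  → R1 = 51
  MOV R3, 88  → R3 = 88
  CMP R1, R3  → unsigned 51 - 88: borrow occurs
  51 < 88, so CF = 1
CF = 1

1


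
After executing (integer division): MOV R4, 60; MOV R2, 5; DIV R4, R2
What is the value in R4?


Register state trace:
  MOV R4, 60  → R4 = 60
  MOV R2, 5  → R2 = 5
  DIV R4, R2  → R4 = 60 // 5 = 12
Final: R4 = 12

12


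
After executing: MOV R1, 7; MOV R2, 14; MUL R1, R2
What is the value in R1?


Register state trace:
  MOV R1, 7  → R1 = 7
  MOV R2, 14  → R2 = 14
  MUL R1, R2  → R1 = 7 * 14 = 98
Final: R1 = 98

98


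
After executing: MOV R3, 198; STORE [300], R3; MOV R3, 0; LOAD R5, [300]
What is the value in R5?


Register and memory trace:
  MOV R3, 198  → R3 = 198
  STORE [300], R3  → mem[300] = 198
  MOV R3, 0  → R3 = 0
  LOAD R5, [300]  → R5 = mem[300] = 198
Final: R5 = 198

198


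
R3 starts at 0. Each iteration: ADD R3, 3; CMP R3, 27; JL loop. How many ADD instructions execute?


Loop trace (R3 starts at 0, target 27, step 3):
  ADD #1: R3 = 0 + 3 = 3  → 3 < 27, loop
  ADD #2: R3 = 3 + 3 = 6  → 6 < 27, loop
  ADD #3: R3 = 6 + 3 = 9  → 9 < 27, loop
  ADD #4: R3 = 9 + 3 = 12  → 12 < 27, loop
  ADD #5: R3 = 12 + 3 = 15  → 15 < 27, loop
  ADD #6: R3 = 15 + 3 = 18  → 18 < 27, loop
  ADD #7: R3 = 18 + 3 = 21  → 21 < 27, loop
  ADD #8: R3 = 21 + 3 = 24  → 24 < 27, loop
  ADD #9: R3 = 24 + 3 = 27  → 27 >= 27, exit
Total ADD instructions: 9

9


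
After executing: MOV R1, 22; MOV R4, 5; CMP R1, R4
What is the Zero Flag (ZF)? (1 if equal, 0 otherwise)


Register state trace:
  MOV R1, 22  → R1 = 22
  MOV R4, 5  → R4 = 5
  CMP R1, R4  → computes 22 - 5 = 17
  Result is nonzero, so values are not equal
ZF = 0

0


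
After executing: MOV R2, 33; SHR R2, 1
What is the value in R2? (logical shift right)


Register state trace:
  MOV R2, 33  → R2 = 33
  SHR R2, 1  → R2 = 33 >> 1 = 33 // 2^1 = 16
Final: R2 = 16

16


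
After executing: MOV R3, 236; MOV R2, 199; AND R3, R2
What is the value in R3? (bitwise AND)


Register state trace:
  MOV R3, 236  → R3 = 236 (0b11101100)
  MOV R2, 199  → R2 = 199 (0b11000111)
  AND R3, R2  → R3 = 236 AND 199 = 196 (0b11000100)
Final: R3 = 196

196


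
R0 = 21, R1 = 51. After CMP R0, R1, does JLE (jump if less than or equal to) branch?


Trace:
  R0 = 21, R1 = 51
  CMP R0, R1  → compares 21 vs 51
  JLE checks: is 21 less than or equal to 51?
  21 < 51, so condition is true
Branch taken: Yes

Yes


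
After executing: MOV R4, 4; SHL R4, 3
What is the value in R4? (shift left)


Register state trace:
  MOV R4, 4  → R4 = 4
  SHL R4, 3  → R4 = 4 << 3 = 4 * 2^3 = 32
Final: R4 = 32

32


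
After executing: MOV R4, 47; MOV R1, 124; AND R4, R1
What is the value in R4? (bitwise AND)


Register state trace:
  MOV R4, 47  → R4 = 47 (0b00101111)
  MOV R1, 124  → R1 = 124 (0b01111100)
  AND R4, R1  → R4 = 47 AND 124 = 44 (0b00101100)
Final: R4 = 44

44


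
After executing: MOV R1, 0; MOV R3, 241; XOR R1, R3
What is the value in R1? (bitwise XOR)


Register state trace:
  MOV R1, 0  → R1 = 0 (0b00000000)
  MOV R3, 241  → R3 = 241 (0b11110001)
  XOR R1, R3  → R1 = 0 XOR 241 = 241 (0b11110001)
Final: R1 = 241

241


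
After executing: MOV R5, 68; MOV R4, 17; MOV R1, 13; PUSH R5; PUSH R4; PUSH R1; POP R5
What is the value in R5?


Stack trace (top is rightmost):
  MOV R5, 68  → R5 = 68
  MOV R4, 17  → R4 = 17
  MOV R1, 13  → R1 = 13
  PUSH R5  → stack: [68]
  PUSH R4  → stack: [68, 17]
  PUSH R1  → stack: [68, 17, 13]
  POP R5  → R5 = 13, stack: [68, 17]
Final: R5 = 13

13


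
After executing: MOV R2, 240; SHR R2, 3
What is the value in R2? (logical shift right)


Register state trace:
  MOV R2, 240  → R2 = 240
  SHR R2, 3  → R2 = 240 >> 3 = 240 // 2^3 = 30
Final: R2 = 30

30


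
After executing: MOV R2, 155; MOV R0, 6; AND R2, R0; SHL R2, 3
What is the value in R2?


Register state trace:
  MOV R2, 155  → R2 = 155 (0b10011011)
  MOV R0, 6  → R0 = 6 (0b00000110)
  AND R2, R0  → R2 = 155 AND 6 = 2 (0b00000010)
  SHL R2, 3  → R2 = 2 << 3 = 16
Final: R2 = 16

16


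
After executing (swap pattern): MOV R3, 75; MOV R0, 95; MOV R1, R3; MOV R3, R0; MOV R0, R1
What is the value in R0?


Register state trace (swap pattern):
  MOV R3, 75  → R3 = 75
  MOV R0, 95  → R0 = 95
  MOV R1, R3  → R1 = 75  (save R3)
  MOV R3, R0  → R3 = 95  (R3 gets R0's value)
  MOV R0, R1  → R0 = 75  (R0 gets saved value)
Final: R0 = 75

75


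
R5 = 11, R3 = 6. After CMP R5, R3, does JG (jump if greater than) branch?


Trace:
  R5 = 11, R3 = 6
  CMP R5, R3  → compares 11 vs 6
  JG checks: is 11 greater than 6?
  11 > 6, so condition is true
Branch taken: Yes

Yes


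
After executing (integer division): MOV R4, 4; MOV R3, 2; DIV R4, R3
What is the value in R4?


Register state trace:
  MOV R4, 4  → R4 = 4
  MOV R3, 2  → R3 = 2
  DIV R4, R3  → R4 = 4 // 2 = 2
Final: R4 = 2

2


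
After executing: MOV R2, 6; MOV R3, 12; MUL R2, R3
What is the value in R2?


Register state trace:
  MOV R2, 6  → R2 = 6
  MOV R3, 12  → R3 = 12
  MUL R2, R3  → R2 = 6 * 12 = 72
Final: R2 = 72

72


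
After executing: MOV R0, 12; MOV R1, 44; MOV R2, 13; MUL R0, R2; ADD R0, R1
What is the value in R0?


Register state trace:
  MOV R0, 12  → R0 = 12
  MOV R1, 44  → R1 = 44
  MOV R2, 13  → R2 = 13
  MUL R0, R2  → R0 = 12 * 13 = 156
  ADD R0, R1  → R0 = 156 + 44 = 200
Final: R0 = 200

200


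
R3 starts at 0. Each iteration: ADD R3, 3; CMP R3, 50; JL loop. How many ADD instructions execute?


Loop trace (R3 starts at 0, target 50, step 3):
  ADD #1: R3 = 0 + 3 = 3  → 3 < 50, loop
  ADD #2: R3 = 3 + 3 = 6  → 6 < 50, loop
  ADD #3: R3 = 6 + 3 = 9  → 9 < 50, loop
  ADD #4: R3 = 9 + 3 = 12  → 12 < 50, loop
  ADD #5: R3 = 12 + 3 = 15  → 15 < 50, loop
  ADD #6: R3 = 15 + 3 = 18  → 18 < 50, loop
  ADD #7: R3 = 18 + 3 = 21  → 21 < 50, loop
  ADD #8: R3 = 21 + 3 = 24  → 24 < 50, loop
  ADD #9: R3 = 24 + 3 = 27  → 27 < 50, loop
  ADD #10: R3 = 27 + 3 = 30  → 30 < 50, loop
  ADD #11: R3 = 30 + 3 = 33  → 33 < 50, loop
  ADD #12: R3 = 33 + 3 = 36  → 36 < 50, loop
  ADD #13: R3 = 36 + 3 = 39  → 39 < 50, loop
  ADD #14: R3 = 39 + 3 = 42  → 42 < 50, loop
  ADD #15: R3 = 42 + 3 = 45  → 45 < 50, loop
  ADD #16: R3 = 45 + 3 = 48  → 48 < 50, loop
  ADD #17: R3 = 48 + 3 = 51  → 51 >= 50, exit
Total ADD instructions: 17

17


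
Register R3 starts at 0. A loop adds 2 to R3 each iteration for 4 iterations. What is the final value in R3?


Starting value: R3 = 0
  Iter 1: R3 = 0 + 2 = 2
  Iter 2: R3 = 2 + 2 = 4
  Iter 3: R3 = 4 + 2 = 6
  Iter 4: R3 = 6 + 2 = 8
Final: R3 = 8

8


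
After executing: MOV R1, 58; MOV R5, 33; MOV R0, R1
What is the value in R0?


Register state trace:
  MOV R1, 58  → R1 = 58
  MOV R5, 33  → R5 = 33
  MOV R0, R1  → R0 = 58
Final: R0 = 58

58


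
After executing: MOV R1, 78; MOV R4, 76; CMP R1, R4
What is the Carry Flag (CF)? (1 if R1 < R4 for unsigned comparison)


Register state trace:
  MOV R1, 78  → R1 = 78
  MOV R4, 76  → R4 = 76
  CMP R1, R4  → unsigned 78 - 76: no borrow
  78 >= 76, so CF = 0
CF = 0

0


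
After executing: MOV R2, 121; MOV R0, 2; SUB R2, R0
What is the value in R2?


Register state trace:
  MOV R2, 121  → R2 = 121
  MOV R0, 2  → R0 = 2
  SUB R2, R0  → R2 = 121 - 2 = 119
Final: R2 = 119

119


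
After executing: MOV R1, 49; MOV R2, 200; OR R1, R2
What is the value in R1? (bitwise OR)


Register state trace:
  MOV R1, 49  → R1 = 49 (0b00110001)
  MOV R2, 200  → R2 = 200 (0b11001000)
  OR R1, R2   → R1 = 49 OR 200 = 249 (0b11111001)
Final: R1 = 249

249


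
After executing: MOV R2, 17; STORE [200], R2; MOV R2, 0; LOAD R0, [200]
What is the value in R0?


Register and memory trace:
  MOV R2, 17  → R2 = 17
  STORE [200], R2  → mem[200] = 17
  MOV R2, 0  → R2 = 0
  LOAD R0, [200]  → R0 = mem[200] = 17
Final: R0 = 17

17


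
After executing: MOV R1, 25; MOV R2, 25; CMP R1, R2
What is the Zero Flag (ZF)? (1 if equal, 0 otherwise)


Register state trace:
  MOV R1, 25  → R1 = 25
  MOV R2, 25  → R2 = 25
  CMP R1, R2  → computes 25 - 25 = 0
  Result is zero, so values are equal
ZF = 1

1


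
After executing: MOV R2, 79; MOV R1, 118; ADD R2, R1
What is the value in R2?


Register state trace:
  MOV R2, 79  → R2 = 79
  MOV R1, 118  → R1 = 118
  ADD R2, R1  → R2 = 79 + 118 = 197
Final: R2 = 197

197


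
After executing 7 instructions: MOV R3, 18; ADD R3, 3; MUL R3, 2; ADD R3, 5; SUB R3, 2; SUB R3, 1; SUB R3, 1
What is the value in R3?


Register state trace:
  MOV R3, 18  → R3 = 18
  ADD R3, 3  → R3 = 18 + 3 = 21
  MUL R3, 2  → R3 = 21 * 2 = 42
  ADD R3, 5  → R3 = 42 + 5 = 47
  SUB R3, 2  → R3 = 47 - 2 = 45
  SUB R3, 1  → R3 = 45 - 1 = 44
  SUB R3, 1  → R3 = 44 - 1 = 43
Final: R3 = 43

43


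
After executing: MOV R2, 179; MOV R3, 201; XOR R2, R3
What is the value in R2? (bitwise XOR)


Register state trace:
  MOV R2, 179  → R2 = 179 (0b10110011)
  MOV R3, 201  → R3 = 201 (0b11001001)
  XOR R2, R3  → R2 = 179 XOR 201 = 122 (0b01111010)
Final: R2 = 122

122


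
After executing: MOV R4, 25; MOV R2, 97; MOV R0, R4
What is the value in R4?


Register state trace:
  MOV R4, 25  → R4 = 25
  MOV R2, 97  → R2 = 97
  MOV R0, R4  → R0 = 25
Final: R4 = 25

25


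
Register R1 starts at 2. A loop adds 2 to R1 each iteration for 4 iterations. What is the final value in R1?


Starting value: R1 = 2
  Iter 1: R1 = 2 + 2 = 4
  Iter 2: R1 = 4 + 2 = 6
  Iter 3: R1 = 6 + 2 = 8
  Iter 4: R1 = 8 + 2 = 10
Final: R1 = 10

10


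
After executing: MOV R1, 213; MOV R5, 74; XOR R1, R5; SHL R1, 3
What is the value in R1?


Register state trace:
  MOV R1, 213  → R1 = 213 (0b11010101)
  MOV R5, 74  → R5 = 74 (0b01001010)
  XOR R1, R5  → R1 = 213 XOR 74 = 159 (0b10011111)
  SHL R1, 3  → R1 = 159 << 3 = 1272
Final: R1 = 1272

1272


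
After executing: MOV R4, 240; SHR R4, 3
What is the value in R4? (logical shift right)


Register state trace:
  MOV R4, 240  → R4 = 240
  SHR R4, 3  → R4 = 240 >> 3 = 240 // 2^3 = 30
Final: R4 = 30

30


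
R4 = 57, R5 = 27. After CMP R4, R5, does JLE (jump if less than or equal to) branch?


Trace:
  R4 = 57, R5 = 27
  CMP R4, R5  → compares 57 vs 27
  JLE checks: is 57 less than or equal to 27?
  57 > 27, so condition is false
Branch taken: No

No


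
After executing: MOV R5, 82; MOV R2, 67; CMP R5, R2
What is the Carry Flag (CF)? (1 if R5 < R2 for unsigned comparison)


Register state trace:
  MOV R5, 82  → R5 = 82
  MOV R2, 67  → R2 = 67
  CMP R5, R2  → unsigned 82 - 67: no borrow
  82 >= 67, so CF = 0
CF = 0

0


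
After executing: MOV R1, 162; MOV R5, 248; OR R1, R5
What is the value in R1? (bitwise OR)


Register state trace:
  MOV R1, 162  → R1 = 162 (0b10100010)
  MOV R5, 248  → R5 = 248 (0b11111000)
  OR R1, R5   → R1 = 162 OR 248 = 250 (0b11111010)
Final: R1 = 250

250


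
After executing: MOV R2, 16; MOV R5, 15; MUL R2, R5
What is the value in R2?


Register state trace:
  MOV R2, 16  → R2 = 16
  MOV R5, 15  → R5 = 15
  MUL R2, R5  → R2 = 16 * 15 = 240
Final: R2 = 240

240


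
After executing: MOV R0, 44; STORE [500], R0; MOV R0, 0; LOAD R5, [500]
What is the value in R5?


Register and memory trace:
  MOV R0, 44  → R0 = 44
  STORE [500], R0  → mem[500] = 44
  MOV R0, 0  → R0 = 0
  LOAD R5, [500]  → R5 = mem[500] = 44
Final: R5 = 44

44


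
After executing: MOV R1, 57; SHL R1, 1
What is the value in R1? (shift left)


Register state trace:
  MOV R1, 57  → R1 = 57
  SHL R1, 1  → R1 = 57 << 1 = 57 * 2^1 = 114
Final: R1 = 114

114


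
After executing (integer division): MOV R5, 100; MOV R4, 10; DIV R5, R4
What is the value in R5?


Register state trace:
  MOV R5, 100  → R5 = 100
  MOV R4, 10  → R4 = 10
  DIV R5, R4  → R5 = 100 // 10 = 10
Final: R5 = 10

10


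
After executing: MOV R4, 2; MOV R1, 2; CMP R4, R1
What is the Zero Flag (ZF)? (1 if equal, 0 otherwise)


Register state trace:
  MOV R4, 2  → R4 = 2
  MOV R1, 2  → R1 = 2
  CMP R4, R1  → computes 2 - 2 = 0
  Result is zero, so values are equal
ZF = 1

1


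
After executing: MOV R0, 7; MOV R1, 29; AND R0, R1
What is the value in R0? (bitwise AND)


Register state trace:
  MOV R0, 7  → R0 = 7 (0b00000111)
  MOV R1, 29  → R1 = 29 (0b00011101)
  AND R0, R1  → R0 = 7 AND 29 = 5 (0b00000101)
Final: R0 = 5

5


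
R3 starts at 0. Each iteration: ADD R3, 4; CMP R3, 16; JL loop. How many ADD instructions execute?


Loop trace (R3 starts at 0, target 16, step 4):
  ADD #1: R3 = 0 + 4 = 4  → 4 < 16, loop
  ADD #2: R3 = 4 + 4 = 8  → 8 < 16, loop
  ADD #3: R3 = 8 + 4 = 12  → 12 < 16, loop
  ADD #4: R3 = 12 + 4 = 16  → 16 >= 16, exit
Total ADD instructions: 4

4


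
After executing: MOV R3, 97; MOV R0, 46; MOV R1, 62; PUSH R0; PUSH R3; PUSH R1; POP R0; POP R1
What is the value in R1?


Stack trace (top is rightmost):
  MOV R3, 97  → R3 = 97
  MOV R0, 46  → R0 = 46
  MOV R1, 62  → R1 = 62
  PUSH R0  → stack: [46]
  PUSH R3  → stack: [46, 97]
  PUSH R1  → stack: [46, 97, 62]
  POP R0  → R0 = 62, stack: [46, 97]
  POP R1  → R1 = 97, stack: [46]
Final: R1 = 97

97


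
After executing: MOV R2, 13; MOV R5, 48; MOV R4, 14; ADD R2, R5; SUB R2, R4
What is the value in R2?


Register state trace:
  MOV R2, 13  → R2 = 13
  MOV R5, 48  → R5 = 48
  MOV R4, 14  → R4 = 14
  ADD R2, R5  → R2 = 13 + 48 = 61
  SUB R2, R4  → R2 = 61 - 14 = 47
Final: R2 = 47

47


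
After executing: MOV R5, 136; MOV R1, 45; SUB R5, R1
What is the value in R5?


Register state trace:
  MOV R5, 136  → R5 = 136
  MOV R1, 45  → R1 = 45
  SUB R5, R1  → R5 = 136 - 45 = 91
Final: R5 = 91

91


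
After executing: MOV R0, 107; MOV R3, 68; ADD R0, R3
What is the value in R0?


Register state trace:
  MOV R0, 107  → R0 = 107
  MOV R3, 68  → R3 = 68
  ADD R0, R3  → R0 = 107 + 68 = 175
Final: R0 = 175

175


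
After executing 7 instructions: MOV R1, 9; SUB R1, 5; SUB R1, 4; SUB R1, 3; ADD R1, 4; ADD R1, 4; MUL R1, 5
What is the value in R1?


Register state trace:
  MOV R1, 9  → R1 = 9
  SUB R1, 5  → R1 = 9 - 5 = 4
  SUB R1, 4  → R1 = 4 - 4 = 0
  SUB R1, 3  → R1 = 0 - 3 = -3
  ADD R1, 4  → R1 = -3 + 4 = 1
  ADD R1, 4  → R1 = 1 + 4 = 5
  MUL R1, 5  → R1 = 5 * 5 = 25
Final: R1 = 25

25


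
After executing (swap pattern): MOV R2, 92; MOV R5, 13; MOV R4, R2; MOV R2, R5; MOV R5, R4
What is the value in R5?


Register state trace (swap pattern):
  MOV R2, 92  → R2 = 92
  MOV R5, 13  → R5 = 13
  MOV R4, R2  → R4 = 92  (save R2)
  MOV R2, R5  → R2 = 13  (R2 gets R5's value)
  MOV R5, R4  → R5 = 92  (R5 gets saved value)
Final: R5 = 92

92


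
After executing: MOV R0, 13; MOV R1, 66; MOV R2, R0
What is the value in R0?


Register state trace:
  MOV R0, 13  → R0 = 13
  MOV R1, 66  → R1 = 66
  MOV R2, R0  → R2 = 13
Final: R0 = 13

13


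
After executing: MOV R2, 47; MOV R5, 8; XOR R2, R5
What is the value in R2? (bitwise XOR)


Register state trace:
  MOV R2, 47  → R2 = 47 (0b00101111)
  MOV R5, 8  → R5 = 8 (0b00001000)
  XOR R2, R5  → R2 = 47 XOR 8 = 39 (0b00100111)
Final: R2 = 39

39


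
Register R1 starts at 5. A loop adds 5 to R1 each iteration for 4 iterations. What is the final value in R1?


Starting value: R1 = 5
  Iter 1: R1 = 5 + 5 = 10
  Iter 2: R1 = 10 + 5 = 15
  Iter 3: R1 = 15 + 5 = 20
  Iter 4: R1 = 20 + 5 = 25
Final: R1 = 25

25


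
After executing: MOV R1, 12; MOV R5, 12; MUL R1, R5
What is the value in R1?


Register state trace:
  MOV R1, 12  → R1 = 12
  MOV R5, 12  → R5 = 12
  MUL R1, R5  → R1 = 12 * 12 = 144
Final: R1 = 144

144


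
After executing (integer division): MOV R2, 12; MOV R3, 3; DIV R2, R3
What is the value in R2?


Register state trace:
  MOV R2, 12  → R2 = 12
  MOV R3, 3  → R3 = 3
  DIV R2, R3  → R2 = 12 // 3 = 4
Final: R2 = 4

4


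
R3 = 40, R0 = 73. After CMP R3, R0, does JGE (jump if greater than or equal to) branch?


Trace:
  R3 = 40, R0 = 73
  CMP R3, R0  → compares 40 vs 73
  JGE checks: is 40 greater than or equal to 73?
  40 < 73, so condition is false
Branch taken: No

No


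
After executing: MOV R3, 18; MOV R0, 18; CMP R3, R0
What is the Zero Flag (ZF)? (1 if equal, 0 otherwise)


Register state trace:
  MOV R3, 18  → R3 = 18
  MOV R0, 18  → R0 = 18
  CMP R3, R0  → computes 18 - 18 = 0
  Result is zero, so values are equal
ZF = 1

1


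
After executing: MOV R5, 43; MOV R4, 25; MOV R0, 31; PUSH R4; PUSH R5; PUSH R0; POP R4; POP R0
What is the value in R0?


Stack trace (top is rightmost):
  MOV R5, 43  → R5 = 43
  MOV R4, 25  → R4 = 25
  MOV R0, 31  → R0 = 31
  PUSH R4  → stack: [25]
  PUSH R5  → stack: [25, 43]
  PUSH R0  → stack: [25, 43, 31]
  POP R4  → R4 = 31, stack: [25, 43]
  POP R0  → R0 = 43, stack: [25]
Final: R0 = 43

43


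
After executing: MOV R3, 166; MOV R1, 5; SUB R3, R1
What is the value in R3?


Register state trace:
  MOV R3, 166  → R3 = 166
  MOV R1, 5  → R1 = 5
  SUB R3, R1  → R3 = 166 - 5 = 161
Final: R3 = 161

161


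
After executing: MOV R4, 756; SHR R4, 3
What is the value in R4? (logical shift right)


Register state trace:
  MOV R4, 756  → R4 = 756
  SHR R4, 3  → R4 = 756 >> 3 = 756 // 2^3 = 94
Final: R4 = 94

94


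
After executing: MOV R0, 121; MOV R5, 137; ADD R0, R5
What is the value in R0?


Register state trace:
  MOV R0, 121  → R0 = 121
  MOV R5, 137  → R5 = 137
  ADD R0, R5  → R0 = 121 + 137 = 258
Final: R0 = 258

258


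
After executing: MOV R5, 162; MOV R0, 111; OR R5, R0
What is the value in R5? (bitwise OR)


Register state trace:
  MOV R5, 162  → R5 = 162 (0b10100010)
  MOV R0, 111  → R0 = 111 (0b01101111)
  OR R5, R0   → R5 = 162 OR 111 = 239 (0b11101111)
Final: R5 = 239

239


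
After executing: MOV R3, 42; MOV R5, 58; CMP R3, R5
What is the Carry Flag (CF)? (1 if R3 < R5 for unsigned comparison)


Register state trace:
  MOV R3, 42  → R3 = 42
  MOV R5, 58  → R5 = 58
  CMP R3, R5  → unsigned 42 - 58: borrow occurs
  42 < 58, so CF = 1
CF = 1

1


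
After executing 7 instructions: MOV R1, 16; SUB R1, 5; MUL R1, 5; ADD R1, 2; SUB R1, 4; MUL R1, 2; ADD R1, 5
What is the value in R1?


Register state trace:
  MOV R1, 16  → R1 = 16
  SUB R1, 5  → R1 = 16 - 5 = 11
  MUL R1, 5  → R1 = 11 * 5 = 55
  ADD R1, 2  → R1 = 55 + 2 = 57
  SUB R1, 4  → R1 = 57 - 4 = 53
  MUL R1, 2  → R1 = 53 * 2 = 106
  ADD R1, 5  → R1 = 106 + 5 = 111
Final: R1 = 111

111


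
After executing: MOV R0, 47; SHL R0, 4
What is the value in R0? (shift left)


Register state trace:
  MOV R0, 47  → R0 = 47
  SHL R0, 4  → R0 = 47 << 4 = 47 * 2^4 = 752
Final: R0 = 752

752


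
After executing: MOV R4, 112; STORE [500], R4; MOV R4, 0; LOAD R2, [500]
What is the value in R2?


Register and memory trace:
  MOV R4, 112  → R4 = 112
  STORE [500], R4  → mem[500] = 112
  MOV R4, 0  → R4 = 0
  LOAD R2, [500]  → R2 = mem[500] = 112
Final: R2 = 112

112


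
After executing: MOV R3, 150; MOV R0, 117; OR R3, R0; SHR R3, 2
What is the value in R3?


Register state trace:
  MOV R3, 150  → R3 = 150 (0b10010110)
  MOV R0, 117  → R0 = 117 (0b01110101)
  OR R3, R0  → R3 = 150 OR 117 = 247 (0b11110111)
  SHR R3, 2  → R3 = 247 >> 2 = 61
Final: R3 = 61

61


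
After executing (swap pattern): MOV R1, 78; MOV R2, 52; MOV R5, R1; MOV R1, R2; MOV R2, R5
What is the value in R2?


Register state trace (swap pattern):
  MOV R1, 78  → R1 = 78
  MOV R2, 52  → R2 = 52
  MOV R5, R1  → R5 = 78  (save R1)
  MOV R1, R2  → R1 = 52  (R1 gets R2's value)
  MOV R2, R5  → R2 = 78  (R2 gets saved value)
Final: R2 = 78

78


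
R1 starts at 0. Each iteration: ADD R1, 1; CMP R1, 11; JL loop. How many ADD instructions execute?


Loop trace (R1 starts at 0, target 11, step 1):
  ADD #1: R1 = 0 + 1 = 1  → 1 < 11, loop
  ADD #2: R1 = 1 + 1 = 2  → 2 < 11, loop
  ADD #3: R1 = 2 + 1 = 3  → 3 < 11, loop
  ADD #4: R1 = 3 + 1 = 4  → 4 < 11, loop
  ADD #5: R1 = 4 + 1 = 5  → 5 < 11, loop
  ADD #6: R1 = 5 + 1 = 6  → 6 < 11, loop
  ADD #7: R1 = 6 + 1 = 7  → 7 < 11, loop
  ADD #8: R1 = 7 + 1 = 8  → 8 < 11, loop
  ADD #9: R1 = 8 + 1 = 9  → 9 < 11, loop
  ADD #10: R1 = 9 + 1 = 10  → 10 < 11, loop
  ADD #11: R1 = 10 + 1 = 11  → 11 >= 11, exit
Total ADD instructions: 11

11


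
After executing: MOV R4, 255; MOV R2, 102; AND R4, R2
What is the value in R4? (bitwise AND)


Register state trace:
  MOV R4, 255  → R4 = 255 (0b11111111)
  MOV R2, 102  → R2 = 102 (0b01100110)
  AND R4, R2  → R4 = 255 AND 102 = 102 (0b01100110)
Final: R4 = 102

102


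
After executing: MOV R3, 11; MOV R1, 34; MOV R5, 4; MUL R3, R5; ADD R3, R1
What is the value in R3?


Register state trace:
  MOV R3, 11  → R3 = 11
  MOV R1, 34  → R1 = 34
  MOV R5, 4  → R5 = 4
  MUL R3, R5  → R3 = 11 * 4 = 44
  ADD R3, R1  → R3 = 44 + 34 = 78
Final: R3 = 78

78


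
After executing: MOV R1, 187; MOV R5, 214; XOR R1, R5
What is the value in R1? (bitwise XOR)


Register state trace:
  MOV R1, 187  → R1 = 187 (0b10111011)
  MOV R5, 214  → R5 = 214 (0b11010110)
  XOR R1, R5  → R1 = 187 XOR 214 = 109 (0b01101101)
Final: R1 = 109

109


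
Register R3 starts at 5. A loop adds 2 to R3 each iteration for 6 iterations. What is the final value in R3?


Starting value: R3 = 5
  Iter 1: R3 = 5 + 2 = 7
  Iter 2: R3 = 7 + 2 = 9
  Iter 3: R3 = 9 + 2 = 11
  Iter 4: R3 = 11 + 2 = 13
  Iter 5: R3 = 13 + 2 = 15
  Iter 6: R3 = 15 + 2 = 17
Final: R3 = 17

17


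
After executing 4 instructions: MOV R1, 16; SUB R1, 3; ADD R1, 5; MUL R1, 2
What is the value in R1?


Register state trace:
  MOV R1, 16  → R1 = 16
  SUB R1, 3  → R1 = 16 - 3 = 13
  ADD R1, 5  → R1 = 13 + 5 = 18
  MUL R1, 2  → R1 = 18 * 2 = 36
Final: R1 = 36

36
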